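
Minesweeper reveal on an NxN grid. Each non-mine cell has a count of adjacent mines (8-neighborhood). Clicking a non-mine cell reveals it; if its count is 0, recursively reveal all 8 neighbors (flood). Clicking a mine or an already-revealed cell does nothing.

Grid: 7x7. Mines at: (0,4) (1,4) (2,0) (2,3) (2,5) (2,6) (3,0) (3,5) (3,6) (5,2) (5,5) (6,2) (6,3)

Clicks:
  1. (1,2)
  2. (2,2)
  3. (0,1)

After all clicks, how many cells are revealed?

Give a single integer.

Answer: 9

Derivation:
Click 1 (1,2) count=1: revealed 1 new [(1,2)] -> total=1
Click 2 (2,2) count=1: revealed 1 new [(2,2)] -> total=2
Click 3 (0,1) count=0: revealed 7 new [(0,0) (0,1) (0,2) (0,3) (1,0) (1,1) (1,3)] -> total=9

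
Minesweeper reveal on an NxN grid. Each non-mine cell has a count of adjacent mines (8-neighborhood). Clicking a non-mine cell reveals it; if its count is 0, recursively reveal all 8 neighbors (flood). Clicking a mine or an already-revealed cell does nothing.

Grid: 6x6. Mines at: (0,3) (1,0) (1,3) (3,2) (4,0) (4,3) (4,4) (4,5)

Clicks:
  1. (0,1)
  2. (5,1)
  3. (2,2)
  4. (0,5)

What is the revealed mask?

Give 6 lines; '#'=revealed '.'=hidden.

Click 1 (0,1) count=1: revealed 1 new [(0,1)] -> total=1
Click 2 (5,1) count=1: revealed 1 new [(5,1)] -> total=2
Click 3 (2,2) count=2: revealed 1 new [(2,2)] -> total=3
Click 4 (0,5) count=0: revealed 8 new [(0,4) (0,5) (1,4) (1,5) (2,4) (2,5) (3,4) (3,5)] -> total=11

Answer: .#..##
....##
..#.##
....##
......
.#....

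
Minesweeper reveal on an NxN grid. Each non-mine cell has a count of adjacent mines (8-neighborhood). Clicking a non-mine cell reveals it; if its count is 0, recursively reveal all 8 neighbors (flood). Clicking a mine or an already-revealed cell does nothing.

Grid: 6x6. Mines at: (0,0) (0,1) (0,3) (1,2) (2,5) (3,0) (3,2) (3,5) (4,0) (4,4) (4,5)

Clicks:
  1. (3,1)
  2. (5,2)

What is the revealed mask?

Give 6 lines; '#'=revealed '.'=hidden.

Click 1 (3,1) count=3: revealed 1 new [(3,1)] -> total=1
Click 2 (5,2) count=0: revealed 6 new [(4,1) (4,2) (4,3) (5,1) (5,2) (5,3)] -> total=7

Answer: ......
......
......
.#....
.###..
.###..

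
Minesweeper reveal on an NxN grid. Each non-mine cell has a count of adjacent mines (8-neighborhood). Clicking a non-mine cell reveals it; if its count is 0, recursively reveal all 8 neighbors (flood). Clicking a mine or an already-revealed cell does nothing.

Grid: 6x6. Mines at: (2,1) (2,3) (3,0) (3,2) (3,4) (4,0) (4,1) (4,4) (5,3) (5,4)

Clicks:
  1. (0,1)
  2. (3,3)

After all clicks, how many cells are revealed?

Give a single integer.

Click 1 (0,1) count=0: revealed 14 new [(0,0) (0,1) (0,2) (0,3) (0,4) (0,5) (1,0) (1,1) (1,2) (1,3) (1,4) (1,5) (2,4) (2,5)] -> total=14
Click 2 (3,3) count=4: revealed 1 new [(3,3)] -> total=15

Answer: 15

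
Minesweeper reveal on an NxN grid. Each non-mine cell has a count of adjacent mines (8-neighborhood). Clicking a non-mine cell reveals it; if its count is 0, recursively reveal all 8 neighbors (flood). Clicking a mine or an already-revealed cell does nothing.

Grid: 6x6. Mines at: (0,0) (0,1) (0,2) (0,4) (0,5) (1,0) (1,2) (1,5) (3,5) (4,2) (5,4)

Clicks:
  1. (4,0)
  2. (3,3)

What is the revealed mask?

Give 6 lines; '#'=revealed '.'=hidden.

Answer: ......
......
##....
##.#..
##....
##....

Derivation:
Click 1 (4,0) count=0: revealed 8 new [(2,0) (2,1) (3,0) (3,1) (4,0) (4,1) (5,0) (5,1)] -> total=8
Click 2 (3,3) count=1: revealed 1 new [(3,3)] -> total=9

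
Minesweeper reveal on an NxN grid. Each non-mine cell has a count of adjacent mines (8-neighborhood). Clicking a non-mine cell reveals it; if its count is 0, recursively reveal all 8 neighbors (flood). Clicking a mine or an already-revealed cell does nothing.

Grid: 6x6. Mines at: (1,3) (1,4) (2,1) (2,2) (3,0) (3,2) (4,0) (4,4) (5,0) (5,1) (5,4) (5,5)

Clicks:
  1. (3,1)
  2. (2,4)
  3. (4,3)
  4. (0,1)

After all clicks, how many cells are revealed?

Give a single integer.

Click 1 (3,1) count=5: revealed 1 new [(3,1)] -> total=1
Click 2 (2,4) count=2: revealed 1 new [(2,4)] -> total=2
Click 3 (4,3) count=3: revealed 1 new [(4,3)] -> total=3
Click 4 (0,1) count=0: revealed 6 new [(0,0) (0,1) (0,2) (1,0) (1,1) (1,2)] -> total=9

Answer: 9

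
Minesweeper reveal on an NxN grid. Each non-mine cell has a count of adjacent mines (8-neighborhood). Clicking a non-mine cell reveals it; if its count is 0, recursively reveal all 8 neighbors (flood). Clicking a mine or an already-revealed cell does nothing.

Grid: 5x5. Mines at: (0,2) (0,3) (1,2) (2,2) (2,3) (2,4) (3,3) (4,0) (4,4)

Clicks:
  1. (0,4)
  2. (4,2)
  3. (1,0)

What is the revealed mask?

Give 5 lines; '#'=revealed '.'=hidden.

Answer: ##..#
##...
##...
##...
..#..

Derivation:
Click 1 (0,4) count=1: revealed 1 new [(0,4)] -> total=1
Click 2 (4,2) count=1: revealed 1 new [(4,2)] -> total=2
Click 3 (1,0) count=0: revealed 8 new [(0,0) (0,1) (1,0) (1,1) (2,0) (2,1) (3,0) (3,1)] -> total=10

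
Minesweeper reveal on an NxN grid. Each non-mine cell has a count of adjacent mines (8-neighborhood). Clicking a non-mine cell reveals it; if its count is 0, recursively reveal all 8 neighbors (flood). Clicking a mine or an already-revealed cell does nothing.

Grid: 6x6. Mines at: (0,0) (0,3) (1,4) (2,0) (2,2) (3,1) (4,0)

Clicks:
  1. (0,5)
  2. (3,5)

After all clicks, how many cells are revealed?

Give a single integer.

Click 1 (0,5) count=1: revealed 1 new [(0,5)] -> total=1
Click 2 (3,5) count=0: revealed 17 new [(2,3) (2,4) (2,5) (3,2) (3,3) (3,4) (3,5) (4,1) (4,2) (4,3) (4,4) (4,5) (5,1) (5,2) (5,3) (5,4) (5,5)] -> total=18

Answer: 18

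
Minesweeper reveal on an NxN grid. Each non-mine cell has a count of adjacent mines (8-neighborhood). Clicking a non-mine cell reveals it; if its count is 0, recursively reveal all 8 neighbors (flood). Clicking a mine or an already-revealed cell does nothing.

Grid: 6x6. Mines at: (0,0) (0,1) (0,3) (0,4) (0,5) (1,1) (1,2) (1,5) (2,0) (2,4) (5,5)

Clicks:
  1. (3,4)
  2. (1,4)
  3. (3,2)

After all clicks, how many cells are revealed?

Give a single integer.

Answer: 19

Derivation:
Click 1 (3,4) count=1: revealed 1 new [(3,4)] -> total=1
Click 2 (1,4) count=5: revealed 1 new [(1,4)] -> total=2
Click 3 (3,2) count=0: revealed 17 new [(2,1) (2,2) (2,3) (3,0) (3,1) (3,2) (3,3) (4,0) (4,1) (4,2) (4,3) (4,4) (5,0) (5,1) (5,2) (5,3) (5,4)] -> total=19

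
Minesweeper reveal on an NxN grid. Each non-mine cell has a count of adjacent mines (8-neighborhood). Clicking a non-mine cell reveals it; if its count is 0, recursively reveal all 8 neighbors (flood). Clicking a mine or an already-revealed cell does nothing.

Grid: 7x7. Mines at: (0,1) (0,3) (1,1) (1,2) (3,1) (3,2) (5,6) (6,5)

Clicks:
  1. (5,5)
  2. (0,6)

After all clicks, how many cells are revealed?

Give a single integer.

Click 1 (5,5) count=2: revealed 1 new [(5,5)] -> total=1
Click 2 (0,6) count=0: revealed 32 new [(0,4) (0,5) (0,6) (1,3) (1,4) (1,5) (1,6) (2,3) (2,4) (2,5) (2,6) (3,3) (3,4) (3,5) (3,6) (4,0) (4,1) (4,2) (4,3) (4,4) (4,5) (4,6) (5,0) (5,1) (5,2) (5,3) (5,4) (6,0) (6,1) (6,2) (6,3) (6,4)] -> total=33

Answer: 33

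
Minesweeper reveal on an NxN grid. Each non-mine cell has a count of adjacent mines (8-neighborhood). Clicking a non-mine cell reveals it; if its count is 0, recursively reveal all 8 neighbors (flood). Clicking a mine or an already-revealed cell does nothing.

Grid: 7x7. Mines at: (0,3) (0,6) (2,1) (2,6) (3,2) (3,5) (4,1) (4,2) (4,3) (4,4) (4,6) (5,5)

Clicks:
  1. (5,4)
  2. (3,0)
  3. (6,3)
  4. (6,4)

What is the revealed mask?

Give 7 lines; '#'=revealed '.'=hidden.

Answer: .......
.......
.......
#......
.......
#####..
#####..

Derivation:
Click 1 (5,4) count=3: revealed 1 new [(5,4)] -> total=1
Click 2 (3,0) count=2: revealed 1 new [(3,0)] -> total=2
Click 3 (6,3) count=0: revealed 9 new [(5,0) (5,1) (5,2) (5,3) (6,0) (6,1) (6,2) (6,3) (6,4)] -> total=11
Click 4 (6,4) count=1: revealed 0 new [(none)] -> total=11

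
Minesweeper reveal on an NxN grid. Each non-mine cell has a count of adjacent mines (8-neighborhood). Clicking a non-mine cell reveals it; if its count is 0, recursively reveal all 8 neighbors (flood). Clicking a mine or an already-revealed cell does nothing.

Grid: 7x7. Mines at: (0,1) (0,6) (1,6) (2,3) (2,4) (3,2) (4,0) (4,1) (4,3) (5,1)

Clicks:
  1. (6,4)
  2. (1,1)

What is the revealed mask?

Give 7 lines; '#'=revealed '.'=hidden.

Click 1 (6,4) count=0: revealed 18 new [(2,5) (2,6) (3,4) (3,5) (3,6) (4,4) (4,5) (4,6) (5,2) (5,3) (5,4) (5,5) (5,6) (6,2) (6,3) (6,4) (6,5) (6,6)] -> total=18
Click 2 (1,1) count=1: revealed 1 new [(1,1)] -> total=19

Answer: .......
.#.....
.....##
....###
....###
..#####
..#####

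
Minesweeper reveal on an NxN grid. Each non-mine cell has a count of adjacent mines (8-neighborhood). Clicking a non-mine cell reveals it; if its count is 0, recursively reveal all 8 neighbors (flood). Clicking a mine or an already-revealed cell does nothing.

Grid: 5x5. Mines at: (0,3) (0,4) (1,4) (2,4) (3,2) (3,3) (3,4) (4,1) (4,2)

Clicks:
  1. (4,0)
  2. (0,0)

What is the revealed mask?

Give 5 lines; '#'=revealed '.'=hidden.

Click 1 (4,0) count=1: revealed 1 new [(4,0)] -> total=1
Click 2 (0,0) count=0: revealed 11 new [(0,0) (0,1) (0,2) (1,0) (1,1) (1,2) (2,0) (2,1) (2,2) (3,0) (3,1)] -> total=12

Answer: ###..
###..
###..
##...
#....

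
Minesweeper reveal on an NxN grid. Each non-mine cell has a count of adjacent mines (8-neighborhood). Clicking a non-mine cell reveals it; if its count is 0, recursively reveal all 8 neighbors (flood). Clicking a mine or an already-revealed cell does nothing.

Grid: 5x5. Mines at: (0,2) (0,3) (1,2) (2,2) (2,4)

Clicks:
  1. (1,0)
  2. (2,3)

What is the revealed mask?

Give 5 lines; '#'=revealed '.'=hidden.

Answer: ##...
##...
##.#.
#####
#####

Derivation:
Click 1 (1,0) count=0: revealed 16 new [(0,0) (0,1) (1,0) (1,1) (2,0) (2,1) (3,0) (3,1) (3,2) (3,3) (3,4) (4,0) (4,1) (4,2) (4,3) (4,4)] -> total=16
Click 2 (2,3) count=3: revealed 1 new [(2,3)] -> total=17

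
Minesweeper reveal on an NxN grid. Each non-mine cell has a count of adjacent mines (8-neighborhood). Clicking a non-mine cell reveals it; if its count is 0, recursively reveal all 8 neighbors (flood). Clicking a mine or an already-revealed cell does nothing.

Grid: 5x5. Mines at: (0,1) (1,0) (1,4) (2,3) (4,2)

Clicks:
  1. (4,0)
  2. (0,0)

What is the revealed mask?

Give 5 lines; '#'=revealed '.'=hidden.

Click 1 (4,0) count=0: revealed 6 new [(2,0) (2,1) (3,0) (3,1) (4,0) (4,1)] -> total=6
Click 2 (0,0) count=2: revealed 1 new [(0,0)] -> total=7

Answer: #....
.....
##...
##...
##...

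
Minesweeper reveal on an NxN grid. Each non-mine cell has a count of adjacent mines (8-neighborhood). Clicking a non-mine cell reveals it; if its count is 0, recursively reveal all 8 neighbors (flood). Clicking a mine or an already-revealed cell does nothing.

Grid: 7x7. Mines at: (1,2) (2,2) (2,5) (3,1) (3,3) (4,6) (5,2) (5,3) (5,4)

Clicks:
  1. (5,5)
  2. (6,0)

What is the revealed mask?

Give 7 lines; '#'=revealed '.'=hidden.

Answer: .......
.......
.......
.......
##.....
##...#.
##.....

Derivation:
Click 1 (5,5) count=2: revealed 1 new [(5,5)] -> total=1
Click 2 (6,0) count=0: revealed 6 new [(4,0) (4,1) (5,0) (5,1) (6,0) (6,1)] -> total=7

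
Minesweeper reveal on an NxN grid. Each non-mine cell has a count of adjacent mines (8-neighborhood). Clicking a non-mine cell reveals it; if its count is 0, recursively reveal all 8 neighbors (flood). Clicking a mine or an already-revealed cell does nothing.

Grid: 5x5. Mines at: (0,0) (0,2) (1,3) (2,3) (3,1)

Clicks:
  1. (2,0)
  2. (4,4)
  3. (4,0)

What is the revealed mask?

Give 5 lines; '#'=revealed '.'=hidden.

Answer: .....
.....
#....
..###
#.###

Derivation:
Click 1 (2,0) count=1: revealed 1 new [(2,0)] -> total=1
Click 2 (4,4) count=0: revealed 6 new [(3,2) (3,3) (3,4) (4,2) (4,3) (4,4)] -> total=7
Click 3 (4,0) count=1: revealed 1 new [(4,0)] -> total=8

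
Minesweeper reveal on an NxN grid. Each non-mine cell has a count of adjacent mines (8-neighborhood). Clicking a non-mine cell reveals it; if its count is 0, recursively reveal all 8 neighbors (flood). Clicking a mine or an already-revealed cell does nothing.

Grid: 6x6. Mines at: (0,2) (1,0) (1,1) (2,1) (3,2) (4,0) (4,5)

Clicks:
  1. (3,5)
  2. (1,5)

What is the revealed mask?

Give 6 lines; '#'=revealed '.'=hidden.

Click 1 (3,5) count=1: revealed 1 new [(3,5)] -> total=1
Click 2 (1,5) count=0: revealed 11 new [(0,3) (0,4) (0,5) (1,3) (1,4) (1,5) (2,3) (2,4) (2,5) (3,3) (3,4)] -> total=12

Answer: ...###
...###
...###
...###
......
......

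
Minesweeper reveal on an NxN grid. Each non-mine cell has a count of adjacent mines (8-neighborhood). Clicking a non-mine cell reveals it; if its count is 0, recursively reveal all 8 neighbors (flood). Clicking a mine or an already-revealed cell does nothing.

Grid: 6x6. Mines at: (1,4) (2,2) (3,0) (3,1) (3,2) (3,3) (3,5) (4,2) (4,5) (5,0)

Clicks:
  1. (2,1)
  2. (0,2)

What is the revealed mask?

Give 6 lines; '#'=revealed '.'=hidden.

Answer: ####..
####..
##....
......
......
......

Derivation:
Click 1 (2,1) count=4: revealed 1 new [(2,1)] -> total=1
Click 2 (0,2) count=0: revealed 9 new [(0,0) (0,1) (0,2) (0,3) (1,0) (1,1) (1,2) (1,3) (2,0)] -> total=10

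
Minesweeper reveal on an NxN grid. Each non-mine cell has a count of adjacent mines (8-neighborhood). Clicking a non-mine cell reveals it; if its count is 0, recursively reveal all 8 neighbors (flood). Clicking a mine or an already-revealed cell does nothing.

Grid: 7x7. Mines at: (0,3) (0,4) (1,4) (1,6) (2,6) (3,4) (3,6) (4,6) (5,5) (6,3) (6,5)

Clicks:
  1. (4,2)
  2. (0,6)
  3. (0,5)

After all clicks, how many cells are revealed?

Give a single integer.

Click 1 (4,2) count=0: revealed 26 new [(0,0) (0,1) (0,2) (1,0) (1,1) (1,2) (1,3) (2,0) (2,1) (2,2) (2,3) (3,0) (3,1) (3,2) (3,3) (4,0) (4,1) (4,2) (4,3) (5,0) (5,1) (5,2) (5,3) (6,0) (6,1) (6,2)] -> total=26
Click 2 (0,6) count=1: revealed 1 new [(0,6)] -> total=27
Click 3 (0,5) count=3: revealed 1 new [(0,5)] -> total=28

Answer: 28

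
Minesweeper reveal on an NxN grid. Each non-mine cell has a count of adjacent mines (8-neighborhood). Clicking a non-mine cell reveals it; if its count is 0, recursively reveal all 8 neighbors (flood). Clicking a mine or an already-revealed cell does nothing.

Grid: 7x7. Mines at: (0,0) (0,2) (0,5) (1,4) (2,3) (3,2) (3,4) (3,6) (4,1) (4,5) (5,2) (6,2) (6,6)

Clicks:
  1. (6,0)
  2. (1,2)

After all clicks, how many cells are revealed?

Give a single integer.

Answer: 5

Derivation:
Click 1 (6,0) count=0: revealed 4 new [(5,0) (5,1) (6,0) (6,1)] -> total=4
Click 2 (1,2) count=2: revealed 1 new [(1,2)] -> total=5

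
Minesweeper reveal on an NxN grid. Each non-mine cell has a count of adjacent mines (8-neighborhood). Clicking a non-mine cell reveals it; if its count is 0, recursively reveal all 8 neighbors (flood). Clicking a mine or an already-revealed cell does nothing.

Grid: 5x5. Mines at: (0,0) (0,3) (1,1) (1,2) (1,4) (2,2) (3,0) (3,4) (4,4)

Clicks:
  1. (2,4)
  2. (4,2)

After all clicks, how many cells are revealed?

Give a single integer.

Answer: 7

Derivation:
Click 1 (2,4) count=2: revealed 1 new [(2,4)] -> total=1
Click 2 (4,2) count=0: revealed 6 new [(3,1) (3,2) (3,3) (4,1) (4,2) (4,3)] -> total=7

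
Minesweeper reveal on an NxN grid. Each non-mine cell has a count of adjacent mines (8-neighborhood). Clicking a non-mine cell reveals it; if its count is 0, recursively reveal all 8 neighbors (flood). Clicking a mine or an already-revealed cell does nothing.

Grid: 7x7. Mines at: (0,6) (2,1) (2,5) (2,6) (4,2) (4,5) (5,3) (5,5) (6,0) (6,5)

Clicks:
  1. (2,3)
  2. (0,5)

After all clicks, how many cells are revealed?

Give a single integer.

Click 1 (2,3) count=0: revealed 18 new [(0,0) (0,1) (0,2) (0,3) (0,4) (0,5) (1,0) (1,1) (1,2) (1,3) (1,4) (1,5) (2,2) (2,3) (2,4) (3,2) (3,3) (3,4)] -> total=18
Click 2 (0,5) count=1: revealed 0 new [(none)] -> total=18

Answer: 18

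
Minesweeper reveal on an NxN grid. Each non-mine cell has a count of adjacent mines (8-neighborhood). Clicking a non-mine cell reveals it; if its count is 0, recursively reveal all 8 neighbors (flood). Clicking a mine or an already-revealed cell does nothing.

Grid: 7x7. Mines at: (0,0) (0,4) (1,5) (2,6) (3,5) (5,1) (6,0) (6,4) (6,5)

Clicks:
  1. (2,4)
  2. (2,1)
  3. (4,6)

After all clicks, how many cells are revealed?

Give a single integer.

Click 1 (2,4) count=2: revealed 1 new [(2,4)] -> total=1
Click 2 (2,1) count=0: revealed 25 new [(0,1) (0,2) (0,3) (1,0) (1,1) (1,2) (1,3) (1,4) (2,0) (2,1) (2,2) (2,3) (3,0) (3,1) (3,2) (3,3) (3,4) (4,0) (4,1) (4,2) (4,3) (4,4) (5,2) (5,3) (5,4)] -> total=26
Click 3 (4,6) count=1: revealed 1 new [(4,6)] -> total=27

Answer: 27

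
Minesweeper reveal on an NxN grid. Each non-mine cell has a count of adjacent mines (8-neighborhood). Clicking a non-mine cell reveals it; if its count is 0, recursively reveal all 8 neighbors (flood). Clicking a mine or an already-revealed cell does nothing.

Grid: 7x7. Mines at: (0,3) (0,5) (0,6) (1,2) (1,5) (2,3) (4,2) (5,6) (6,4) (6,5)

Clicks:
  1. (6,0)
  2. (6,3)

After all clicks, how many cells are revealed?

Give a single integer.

Answer: 18

Derivation:
Click 1 (6,0) count=0: revealed 18 new [(0,0) (0,1) (1,0) (1,1) (2,0) (2,1) (3,0) (3,1) (4,0) (4,1) (5,0) (5,1) (5,2) (5,3) (6,0) (6,1) (6,2) (6,3)] -> total=18
Click 2 (6,3) count=1: revealed 0 new [(none)] -> total=18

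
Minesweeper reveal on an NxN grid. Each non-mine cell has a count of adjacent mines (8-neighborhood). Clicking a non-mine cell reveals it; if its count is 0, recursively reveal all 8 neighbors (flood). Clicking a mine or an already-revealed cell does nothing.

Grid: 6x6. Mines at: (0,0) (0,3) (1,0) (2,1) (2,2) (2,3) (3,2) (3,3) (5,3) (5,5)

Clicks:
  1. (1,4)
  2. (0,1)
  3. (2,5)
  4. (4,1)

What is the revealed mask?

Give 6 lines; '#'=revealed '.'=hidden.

Answer: .#..##
....##
....##
....##
.#..##
......

Derivation:
Click 1 (1,4) count=2: revealed 1 new [(1,4)] -> total=1
Click 2 (0,1) count=2: revealed 1 new [(0,1)] -> total=2
Click 3 (2,5) count=0: revealed 9 new [(0,4) (0,5) (1,5) (2,4) (2,5) (3,4) (3,5) (4,4) (4,5)] -> total=11
Click 4 (4,1) count=1: revealed 1 new [(4,1)] -> total=12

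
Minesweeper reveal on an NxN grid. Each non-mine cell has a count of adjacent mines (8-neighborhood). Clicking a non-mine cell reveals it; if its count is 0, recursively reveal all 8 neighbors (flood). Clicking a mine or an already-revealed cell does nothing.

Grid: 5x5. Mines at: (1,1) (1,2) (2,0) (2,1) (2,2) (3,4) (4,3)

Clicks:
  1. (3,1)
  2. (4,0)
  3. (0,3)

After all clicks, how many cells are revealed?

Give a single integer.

Answer: 7

Derivation:
Click 1 (3,1) count=3: revealed 1 new [(3,1)] -> total=1
Click 2 (4,0) count=0: revealed 5 new [(3,0) (3,2) (4,0) (4,1) (4,2)] -> total=6
Click 3 (0,3) count=1: revealed 1 new [(0,3)] -> total=7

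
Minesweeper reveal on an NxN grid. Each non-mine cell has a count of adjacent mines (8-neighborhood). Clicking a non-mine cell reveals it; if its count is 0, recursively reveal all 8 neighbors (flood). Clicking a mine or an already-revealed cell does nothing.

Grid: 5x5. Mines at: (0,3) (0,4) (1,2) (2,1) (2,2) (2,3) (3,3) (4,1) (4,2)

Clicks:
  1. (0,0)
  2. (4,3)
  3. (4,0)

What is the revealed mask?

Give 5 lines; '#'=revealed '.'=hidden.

Answer: ##...
##...
.....
.....
#..#.

Derivation:
Click 1 (0,0) count=0: revealed 4 new [(0,0) (0,1) (1,0) (1,1)] -> total=4
Click 2 (4,3) count=2: revealed 1 new [(4,3)] -> total=5
Click 3 (4,0) count=1: revealed 1 new [(4,0)] -> total=6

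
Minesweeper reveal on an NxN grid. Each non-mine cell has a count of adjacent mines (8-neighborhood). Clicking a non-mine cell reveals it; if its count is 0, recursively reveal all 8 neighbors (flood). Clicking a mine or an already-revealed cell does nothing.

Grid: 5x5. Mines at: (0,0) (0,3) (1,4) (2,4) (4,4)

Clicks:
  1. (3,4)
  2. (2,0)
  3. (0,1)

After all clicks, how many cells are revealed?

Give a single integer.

Answer: 18

Derivation:
Click 1 (3,4) count=2: revealed 1 new [(3,4)] -> total=1
Click 2 (2,0) count=0: revealed 16 new [(1,0) (1,1) (1,2) (1,3) (2,0) (2,1) (2,2) (2,3) (3,0) (3,1) (3,2) (3,3) (4,0) (4,1) (4,2) (4,3)] -> total=17
Click 3 (0,1) count=1: revealed 1 new [(0,1)] -> total=18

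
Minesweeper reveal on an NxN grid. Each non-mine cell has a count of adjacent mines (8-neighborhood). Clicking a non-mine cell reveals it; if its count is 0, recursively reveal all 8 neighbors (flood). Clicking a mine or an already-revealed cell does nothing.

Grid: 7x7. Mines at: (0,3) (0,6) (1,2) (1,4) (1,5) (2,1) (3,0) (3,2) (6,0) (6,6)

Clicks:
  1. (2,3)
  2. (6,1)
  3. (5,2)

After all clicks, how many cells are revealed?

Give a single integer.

Answer: 25

Derivation:
Click 1 (2,3) count=3: revealed 1 new [(2,3)] -> total=1
Click 2 (6,1) count=1: revealed 1 new [(6,1)] -> total=2
Click 3 (5,2) count=0: revealed 23 new [(2,4) (2,5) (2,6) (3,3) (3,4) (3,5) (3,6) (4,1) (4,2) (4,3) (4,4) (4,5) (4,6) (5,1) (5,2) (5,3) (5,4) (5,5) (5,6) (6,2) (6,3) (6,4) (6,5)] -> total=25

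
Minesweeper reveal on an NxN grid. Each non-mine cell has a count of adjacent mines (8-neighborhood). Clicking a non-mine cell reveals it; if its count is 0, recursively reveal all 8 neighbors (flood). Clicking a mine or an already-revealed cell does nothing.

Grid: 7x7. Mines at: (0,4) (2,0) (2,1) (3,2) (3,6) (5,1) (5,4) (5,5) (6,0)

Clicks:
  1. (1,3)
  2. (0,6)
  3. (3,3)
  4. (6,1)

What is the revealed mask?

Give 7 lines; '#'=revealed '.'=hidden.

Click 1 (1,3) count=1: revealed 1 new [(1,3)] -> total=1
Click 2 (0,6) count=0: revealed 6 new [(0,5) (0,6) (1,5) (1,6) (2,5) (2,6)] -> total=7
Click 3 (3,3) count=1: revealed 1 new [(3,3)] -> total=8
Click 4 (6,1) count=2: revealed 1 new [(6,1)] -> total=9

Answer: .....##
...#.##
.....##
...#...
.......
.......
.#.....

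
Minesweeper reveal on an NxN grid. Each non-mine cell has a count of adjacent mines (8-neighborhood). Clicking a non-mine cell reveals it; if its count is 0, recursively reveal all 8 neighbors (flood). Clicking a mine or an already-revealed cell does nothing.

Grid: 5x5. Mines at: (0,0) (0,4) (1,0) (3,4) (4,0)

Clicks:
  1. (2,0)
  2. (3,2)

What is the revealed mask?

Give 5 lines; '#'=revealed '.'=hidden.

Answer: .###.
.###.
####.
.###.
.###.

Derivation:
Click 1 (2,0) count=1: revealed 1 new [(2,0)] -> total=1
Click 2 (3,2) count=0: revealed 15 new [(0,1) (0,2) (0,3) (1,1) (1,2) (1,3) (2,1) (2,2) (2,3) (3,1) (3,2) (3,3) (4,1) (4,2) (4,3)] -> total=16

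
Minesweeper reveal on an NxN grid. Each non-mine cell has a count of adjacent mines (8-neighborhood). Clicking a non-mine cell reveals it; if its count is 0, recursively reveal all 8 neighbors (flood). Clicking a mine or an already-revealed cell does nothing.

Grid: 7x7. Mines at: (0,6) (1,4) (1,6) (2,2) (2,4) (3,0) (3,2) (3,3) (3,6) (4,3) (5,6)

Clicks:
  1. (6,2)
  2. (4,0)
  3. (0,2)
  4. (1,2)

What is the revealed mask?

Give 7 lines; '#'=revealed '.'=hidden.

Answer: ####...
####...
##.....
.......
###....
######.
######.

Derivation:
Click 1 (6,2) count=0: revealed 15 new [(4,0) (4,1) (4,2) (5,0) (5,1) (5,2) (5,3) (5,4) (5,5) (6,0) (6,1) (6,2) (6,3) (6,4) (6,5)] -> total=15
Click 2 (4,0) count=1: revealed 0 new [(none)] -> total=15
Click 3 (0,2) count=0: revealed 10 new [(0,0) (0,1) (0,2) (0,3) (1,0) (1,1) (1,2) (1,3) (2,0) (2,1)] -> total=25
Click 4 (1,2) count=1: revealed 0 new [(none)] -> total=25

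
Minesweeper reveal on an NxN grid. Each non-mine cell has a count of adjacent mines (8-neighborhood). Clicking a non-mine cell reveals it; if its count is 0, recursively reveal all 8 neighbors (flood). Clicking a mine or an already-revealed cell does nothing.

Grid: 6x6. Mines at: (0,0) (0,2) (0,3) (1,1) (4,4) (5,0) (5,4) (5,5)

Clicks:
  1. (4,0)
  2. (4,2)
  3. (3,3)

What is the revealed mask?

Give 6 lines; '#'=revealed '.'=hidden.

Answer: ....##
..####
######
######
####..
.###..

Derivation:
Click 1 (4,0) count=1: revealed 1 new [(4,0)] -> total=1
Click 2 (4,2) count=0: revealed 24 new [(0,4) (0,5) (1,2) (1,3) (1,4) (1,5) (2,0) (2,1) (2,2) (2,3) (2,4) (2,5) (3,0) (3,1) (3,2) (3,3) (3,4) (3,5) (4,1) (4,2) (4,3) (5,1) (5,2) (5,3)] -> total=25
Click 3 (3,3) count=1: revealed 0 new [(none)] -> total=25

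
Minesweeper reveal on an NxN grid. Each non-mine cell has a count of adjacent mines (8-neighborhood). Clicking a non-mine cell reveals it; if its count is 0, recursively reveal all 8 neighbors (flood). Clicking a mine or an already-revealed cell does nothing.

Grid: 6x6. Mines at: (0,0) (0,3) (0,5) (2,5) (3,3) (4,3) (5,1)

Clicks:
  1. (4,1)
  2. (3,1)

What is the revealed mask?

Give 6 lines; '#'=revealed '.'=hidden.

Click 1 (4,1) count=1: revealed 1 new [(4,1)] -> total=1
Click 2 (3,1) count=0: revealed 11 new [(1,0) (1,1) (1,2) (2,0) (2,1) (2,2) (3,0) (3,1) (3,2) (4,0) (4,2)] -> total=12

Answer: ......
###...
###...
###...
###...
......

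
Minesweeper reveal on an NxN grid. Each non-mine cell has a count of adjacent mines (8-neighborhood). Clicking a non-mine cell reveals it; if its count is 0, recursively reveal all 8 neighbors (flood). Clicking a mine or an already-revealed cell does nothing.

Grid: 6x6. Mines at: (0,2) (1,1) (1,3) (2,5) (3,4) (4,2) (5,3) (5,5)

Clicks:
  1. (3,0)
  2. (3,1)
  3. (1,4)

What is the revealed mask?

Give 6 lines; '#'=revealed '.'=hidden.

Click 1 (3,0) count=0: revealed 8 new [(2,0) (2,1) (3,0) (3,1) (4,0) (4,1) (5,0) (5,1)] -> total=8
Click 2 (3,1) count=1: revealed 0 new [(none)] -> total=8
Click 3 (1,4) count=2: revealed 1 new [(1,4)] -> total=9

Answer: ......
....#.
##....
##....
##....
##....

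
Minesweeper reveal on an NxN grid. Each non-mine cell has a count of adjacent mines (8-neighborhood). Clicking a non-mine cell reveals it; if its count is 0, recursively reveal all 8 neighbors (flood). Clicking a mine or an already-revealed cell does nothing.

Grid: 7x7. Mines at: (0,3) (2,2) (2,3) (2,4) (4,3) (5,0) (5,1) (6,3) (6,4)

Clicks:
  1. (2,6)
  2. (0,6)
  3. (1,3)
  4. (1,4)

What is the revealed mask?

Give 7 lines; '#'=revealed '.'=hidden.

Click 1 (2,6) count=0: revealed 19 new [(0,4) (0,5) (0,6) (1,4) (1,5) (1,6) (2,5) (2,6) (3,4) (3,5) (3,6) (4,4) (4,5) (4,6) (5,4) (5,5) (5,6) (6,5) (6,6)] -> total=19
Click 2 (0,6) count=0: revealed 0 new [(none)] -> total=19
Click 3 (1,3) count=4: revealed 1 new [(1,3)] -> total=20
Click 4 (1,4) count=3: revealed 0 new [(none)] -> total=20

Answer: ....###
...####
.....##
....###
....###
....###
.....##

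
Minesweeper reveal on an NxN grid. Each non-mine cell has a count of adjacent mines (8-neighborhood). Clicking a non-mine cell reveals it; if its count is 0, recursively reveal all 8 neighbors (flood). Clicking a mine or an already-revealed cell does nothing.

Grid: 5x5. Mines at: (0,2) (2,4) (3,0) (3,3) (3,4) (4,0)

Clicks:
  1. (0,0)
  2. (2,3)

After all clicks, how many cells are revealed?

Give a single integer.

Click 1 (0,0) count=0: revealed 6 new [(0,0) (0,1) (1,0) (1,1) (2,0) (2,1)] -> total=6
Click 2 (2,3) count=3: revealed 1 new [(2,3)] -> total=7

Answer: 7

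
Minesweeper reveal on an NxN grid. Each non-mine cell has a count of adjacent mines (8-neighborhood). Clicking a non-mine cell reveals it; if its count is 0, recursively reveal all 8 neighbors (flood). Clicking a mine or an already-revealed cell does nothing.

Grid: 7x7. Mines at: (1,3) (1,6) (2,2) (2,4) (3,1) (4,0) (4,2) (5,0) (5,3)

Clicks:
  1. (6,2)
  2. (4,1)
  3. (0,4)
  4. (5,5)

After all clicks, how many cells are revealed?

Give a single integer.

Answer: 17

Derivation:
Click 1 (6,2) count=1: revealed 1 new [(6,2)] -> total=1
Click 2 (4,1) count=4: revealed 1 new [(4,1)] -> total=2
Click 3 (0,4) count=1: revealed 1 new [(0,4)] -> total=3
Click 4 (5,5) count=0: revealed 14 new [(2,5) (2,6) (3,4) (3,5) (3,6) (4,4) (4,5) (4,6) (5,4) (5,5) (5,6) (6,4) (6,5) (6,6)] -> total=17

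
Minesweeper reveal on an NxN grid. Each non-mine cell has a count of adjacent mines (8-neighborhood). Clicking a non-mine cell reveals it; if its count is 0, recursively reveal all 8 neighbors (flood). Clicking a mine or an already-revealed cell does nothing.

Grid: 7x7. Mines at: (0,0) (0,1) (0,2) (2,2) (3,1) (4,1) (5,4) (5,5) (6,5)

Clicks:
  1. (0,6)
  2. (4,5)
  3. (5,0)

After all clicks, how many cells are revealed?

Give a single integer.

Answer: 21

Derivation:
Click 1 (0,6) count=0: revealed 20 new [(0,3) (0,4) (0,5) (0,6) (1,3) (1,4) (1,5) (1,6) (2,3) (2,4) (2,5) (2,6) (3,3) (3,4) (3,5) (3,6) (4,3) (4,4) (4,5) (4,6)] -> total=20
Click 2 (4,5) count=2: revealed 0 new [(none)] -> total=20
Click 3 (5,0) count=1: revealed 1 new [(5,0)] -> total=21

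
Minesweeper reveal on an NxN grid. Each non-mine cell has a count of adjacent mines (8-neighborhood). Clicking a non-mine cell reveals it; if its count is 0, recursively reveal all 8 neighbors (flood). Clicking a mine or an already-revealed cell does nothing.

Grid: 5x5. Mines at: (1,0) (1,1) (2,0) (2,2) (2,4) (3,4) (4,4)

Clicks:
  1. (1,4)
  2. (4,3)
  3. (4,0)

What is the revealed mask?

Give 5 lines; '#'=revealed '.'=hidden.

Answer: .....
....#
.....
####.
####.

Derivation:
Click 1 (1,4) count=1: revealed 1 new [(1,4)] -> total=1
Click 2 (4,3) count=2: revealed 1 new [(4,3)] -> total=2
Click 3 (4,0) count=0: revealed 7 new [(3,0) (3,1) (3,2) (3,3) (4,0) (4,1) (4,2)] -> total=9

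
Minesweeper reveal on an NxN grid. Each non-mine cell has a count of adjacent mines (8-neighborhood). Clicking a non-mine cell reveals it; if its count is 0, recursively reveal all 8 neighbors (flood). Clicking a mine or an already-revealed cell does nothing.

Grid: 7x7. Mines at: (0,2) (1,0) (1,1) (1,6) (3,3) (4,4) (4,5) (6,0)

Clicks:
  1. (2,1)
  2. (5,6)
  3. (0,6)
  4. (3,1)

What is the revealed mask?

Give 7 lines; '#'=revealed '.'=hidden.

Click 1 (2,1) count=2: revealed 1 new [(2,1)] -> total=1
Click 2 (5,6) count=1: revealed 1 new [(5,6)] -> total=2
Click 3 (0,6) count=1: revealed 1 new [(0,6)] -> total=3
Click 4 (3,1) count=0: revealed 21 new [(2,0) (2,2) (3,0) (3,1) (3,2) (4,0) (4,1) (4,2) (4,3) (5,0) (5,1) (5,2) (5,3) (5,4) (5,5) (6,1) (6,2) (6,3) (6,4) (6,5) (6,6)] -> total=24

Answer: ......#
.......
###....
###....
####...
#######
.######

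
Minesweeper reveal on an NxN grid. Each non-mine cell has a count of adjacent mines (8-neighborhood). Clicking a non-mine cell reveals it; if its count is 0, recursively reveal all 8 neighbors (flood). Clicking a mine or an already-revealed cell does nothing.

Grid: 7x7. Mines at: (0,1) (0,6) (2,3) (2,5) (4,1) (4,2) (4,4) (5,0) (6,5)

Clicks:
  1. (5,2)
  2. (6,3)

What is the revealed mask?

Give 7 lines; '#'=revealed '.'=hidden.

Answer: .......
.......
.......
.......
.......
.####..
.####..

Derivation:
Click 1 (5,2) count=2: revealed 1 new [(5,2)] -> total=1
Click 2 (6,3) count=0: revealed 7 new [(5,1) (5,3) (5,4) (6,1) (6,2) (6,3) (6,4)] -> total=8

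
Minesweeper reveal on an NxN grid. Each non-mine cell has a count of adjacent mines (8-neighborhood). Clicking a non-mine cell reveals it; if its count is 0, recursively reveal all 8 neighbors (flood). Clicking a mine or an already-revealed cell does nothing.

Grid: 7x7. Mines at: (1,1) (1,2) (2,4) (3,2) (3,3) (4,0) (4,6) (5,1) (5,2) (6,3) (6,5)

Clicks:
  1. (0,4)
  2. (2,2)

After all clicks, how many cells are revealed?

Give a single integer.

Click 1 (0,4) count=0: revealed 12 new [(0,3) (0,4) (0,5) (0,6) (1,3) (1,4) (1,5) (1,6) (2,5) (2,6) (3,5) (3,6)] -> total=12
Click 2 (2,2) count=4: revealed 1 new [(2,2)] -> total=13

Answer: 13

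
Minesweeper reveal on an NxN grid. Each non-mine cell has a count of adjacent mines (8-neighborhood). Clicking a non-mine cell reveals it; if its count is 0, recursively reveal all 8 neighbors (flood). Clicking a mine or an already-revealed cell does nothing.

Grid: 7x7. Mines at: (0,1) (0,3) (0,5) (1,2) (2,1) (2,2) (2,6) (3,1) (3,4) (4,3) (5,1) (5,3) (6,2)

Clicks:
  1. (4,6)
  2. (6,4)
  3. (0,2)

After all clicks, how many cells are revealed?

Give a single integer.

Answer: 12

Derivation:
Click 1 (4,6) count=0: revealed 11 new [(3,5) (3,6) (4,4) (4,5) (4,6) (5,4) (5,5) (5,6) (6,4) (6,5) (6,6)] -> total=11
Click 2 (6,4) count=1: revealed 0 new [(none)] -> total=11
Click 3 (0,2) count=3: revealed 1 new [(0,2)] -> total=12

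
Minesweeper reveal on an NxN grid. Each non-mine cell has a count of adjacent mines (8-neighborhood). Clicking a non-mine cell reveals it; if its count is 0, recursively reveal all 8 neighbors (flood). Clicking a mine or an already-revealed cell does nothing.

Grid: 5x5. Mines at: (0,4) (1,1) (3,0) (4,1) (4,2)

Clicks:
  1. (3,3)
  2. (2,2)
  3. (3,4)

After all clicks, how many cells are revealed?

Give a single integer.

Answer: 11

Derivation:
Click 1 (3,3) count=1: revealed 1 new [(3,3)] -> total=1
Click 2 (2,2) count=1: revealed 1 new [(2,2)] -> total=2
Click 3 (3,4) count=0: revealed 9 new [(1,2) (1,3) (1,4) (2,3) (2,4) (3,2) (3,4) (4,3) (4,4)] -> total=11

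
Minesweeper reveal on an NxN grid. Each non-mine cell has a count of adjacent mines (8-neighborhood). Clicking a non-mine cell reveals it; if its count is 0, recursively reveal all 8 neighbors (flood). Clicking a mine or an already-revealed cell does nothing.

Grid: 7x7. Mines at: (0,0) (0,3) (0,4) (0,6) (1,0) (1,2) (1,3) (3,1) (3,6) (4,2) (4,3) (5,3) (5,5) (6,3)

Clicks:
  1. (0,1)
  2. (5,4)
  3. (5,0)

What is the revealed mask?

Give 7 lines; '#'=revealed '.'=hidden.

Answer: .#.....
.......
.......
.......
##.....
###.#..
###....

Derivation:
Click 1 (0,1) count=3: revealed 1 new [(0,1)] -> total=1
Click 2 (5,4) count=4: revealed 1 new [(5,4)] -> total=2
Click 3 (5,0) count=0: revealed 8 new [(4,0) (4,1) (5,0) (5,1) (5,2) (6,0) (6,1) (6,2)] -> total=10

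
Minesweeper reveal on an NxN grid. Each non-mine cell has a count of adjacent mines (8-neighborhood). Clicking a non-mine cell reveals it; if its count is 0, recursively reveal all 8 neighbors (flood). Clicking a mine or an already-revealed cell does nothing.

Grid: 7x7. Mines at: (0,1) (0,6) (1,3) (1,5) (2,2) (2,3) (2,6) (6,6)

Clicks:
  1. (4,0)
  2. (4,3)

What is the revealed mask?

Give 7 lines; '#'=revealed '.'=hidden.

Click 1 (4,0) count=0: revealed 31 new [(1,0) (1,1) (2,0) (2,1) (3,0) (3,1) (3,2) (3,3) (3,4) (3,5) (3,6) (4,0) (4,1) (4,2) (4,3) (4,4) (4,5) (4,6) (5,0) (5,1) (5,2) (5,3) (5,4) (5,5) (5,6) (6,0) (6,1) (6,2) (6,3) (6,4) (6,5)] -> total=31
Click 2 (4,3) count=0: revealed 0 new [(none)] -> total=31

Answer: .......
##.....
##.....
#######
#######
#######
######.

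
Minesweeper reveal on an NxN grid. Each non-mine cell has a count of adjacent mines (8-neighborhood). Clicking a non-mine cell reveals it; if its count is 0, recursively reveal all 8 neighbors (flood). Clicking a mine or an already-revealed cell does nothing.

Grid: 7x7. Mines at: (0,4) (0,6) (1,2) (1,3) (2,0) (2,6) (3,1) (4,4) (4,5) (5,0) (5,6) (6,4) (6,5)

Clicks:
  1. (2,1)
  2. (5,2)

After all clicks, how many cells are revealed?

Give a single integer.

Answer: 10

Derivation:
Click 1 (2,1) count=3: revealed 1 new [(2,1)] -> total=1
Click 2 (5,2) count=0: revealed 9 new [(4,1) (4,2) (4,3) (5,1) (5,2) (5,3) (6,1) (6,2) (6,3)] -> total=10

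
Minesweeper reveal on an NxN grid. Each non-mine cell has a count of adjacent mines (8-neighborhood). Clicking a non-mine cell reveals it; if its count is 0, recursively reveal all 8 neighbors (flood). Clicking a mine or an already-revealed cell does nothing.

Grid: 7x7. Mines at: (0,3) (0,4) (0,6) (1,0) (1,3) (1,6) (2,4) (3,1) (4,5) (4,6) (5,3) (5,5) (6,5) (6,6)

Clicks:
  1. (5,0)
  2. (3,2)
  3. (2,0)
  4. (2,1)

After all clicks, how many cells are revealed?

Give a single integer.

Click 1 (5,0) count=0: revealed 9 new [(4,0) (4,1) (4,2) (5,0) (5,1) (5,2) (6,0) (6,1) (6,2)] -> total=9
Click 2 (3,2) count=1: revealed 1 new [(3,2)] -> total=10
Click 3 (2,0) count=2: revealed 1 new [(2,0)] -> total=11
Click 4 (2,1) count=2: revealed 1 new [(2,1)] -> total=12

Answer: 12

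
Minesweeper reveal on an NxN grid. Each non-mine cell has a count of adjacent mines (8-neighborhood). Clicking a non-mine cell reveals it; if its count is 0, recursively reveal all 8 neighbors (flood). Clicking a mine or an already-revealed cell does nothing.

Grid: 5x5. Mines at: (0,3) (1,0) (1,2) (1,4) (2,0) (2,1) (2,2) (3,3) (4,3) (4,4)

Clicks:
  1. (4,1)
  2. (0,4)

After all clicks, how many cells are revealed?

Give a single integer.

Click 1 (4,1) count=0: revealed 6 new [(3,0) (3,1) (3,2) (4,0) (4,1) (4,2)] -> total=6
Click 2 (0,4) count=2: revealed 1 new [(0,4)] -> total=7

Answer: 7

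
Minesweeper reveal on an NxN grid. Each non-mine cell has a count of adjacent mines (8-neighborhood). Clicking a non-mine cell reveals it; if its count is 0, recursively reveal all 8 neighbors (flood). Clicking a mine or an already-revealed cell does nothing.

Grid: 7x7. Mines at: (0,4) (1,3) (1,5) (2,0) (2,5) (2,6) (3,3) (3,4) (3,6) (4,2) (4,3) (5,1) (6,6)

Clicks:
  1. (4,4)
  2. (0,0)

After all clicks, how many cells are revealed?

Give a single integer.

Click 1 (4,4) count=3: revealed 1 new [(4,4)] -> total=1
Click 2 (0,0) count=0: revealed 6 new [(0,0) (0,1) (0,2) (1,0) (1,1) (1,2)] -> total=7

Answer: 7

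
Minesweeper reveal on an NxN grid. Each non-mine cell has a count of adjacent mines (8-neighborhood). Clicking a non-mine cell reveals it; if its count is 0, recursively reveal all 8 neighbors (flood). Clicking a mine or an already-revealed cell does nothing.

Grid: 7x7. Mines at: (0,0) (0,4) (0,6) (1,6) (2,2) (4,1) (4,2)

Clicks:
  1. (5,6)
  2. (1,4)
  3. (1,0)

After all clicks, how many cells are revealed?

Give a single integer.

Answer: 30

Derivation:
Click 1 (5,6) count=0: revealed 29 new [(1,3) (1,4) (1,5) (2,3) (2,4) (2,5) (2,6) (3,3) (3,4) (3,5) (3,6) (4,3) (4,4) (4,5) (4,6) (5,0) (5,1) (5,2) (5,3) (5,4) (5,5) (5,6) (6,0) (6,1) (6,2) (6,3) (6,4) (6,5) (6,6)] -> total=29
Click 2 (1,4) count=1: revealed 0 new [(none)] -> total=29
Click 3 (1,0) count=1: revealed 1 new [(1,0)] -> total=30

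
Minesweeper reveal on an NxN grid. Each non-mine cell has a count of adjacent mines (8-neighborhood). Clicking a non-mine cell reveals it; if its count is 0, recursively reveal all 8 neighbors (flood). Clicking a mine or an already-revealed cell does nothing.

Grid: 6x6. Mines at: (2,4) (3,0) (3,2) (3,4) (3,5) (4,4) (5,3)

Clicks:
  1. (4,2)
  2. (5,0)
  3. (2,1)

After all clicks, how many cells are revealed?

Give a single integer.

Click 1 (4,2) count=2: revealed 1 new [(4,2)] -> total=1
Click 2 (5,0) count=0: revealed 5 new [(4,0) (4,1) (5,0) (5,1) (5,2)] -> total=6
Click 3 (2,1) count=2: revealed 1 new [(2,1)] -> total=7

Answer: 7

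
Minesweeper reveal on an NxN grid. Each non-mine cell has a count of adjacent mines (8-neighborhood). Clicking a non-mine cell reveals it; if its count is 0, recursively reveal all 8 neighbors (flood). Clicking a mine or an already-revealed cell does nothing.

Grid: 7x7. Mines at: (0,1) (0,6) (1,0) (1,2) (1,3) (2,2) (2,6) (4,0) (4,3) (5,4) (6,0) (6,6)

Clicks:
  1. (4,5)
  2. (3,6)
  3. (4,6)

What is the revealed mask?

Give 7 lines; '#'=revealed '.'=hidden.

Answer: .......
.......
.......
.....##
.....##
.....##
.......

Derivation:
Click 1 (4,5) count=1: revealed 1 new [(4,5)] -> total=1
Click 2 (3,6) count=1: revealed 1 new [(3,6)] -> total=2
Click 3 (4,6) count=0: revealed 4 new [(3,5) (4,6) (5,5) (5,6)] -> total=6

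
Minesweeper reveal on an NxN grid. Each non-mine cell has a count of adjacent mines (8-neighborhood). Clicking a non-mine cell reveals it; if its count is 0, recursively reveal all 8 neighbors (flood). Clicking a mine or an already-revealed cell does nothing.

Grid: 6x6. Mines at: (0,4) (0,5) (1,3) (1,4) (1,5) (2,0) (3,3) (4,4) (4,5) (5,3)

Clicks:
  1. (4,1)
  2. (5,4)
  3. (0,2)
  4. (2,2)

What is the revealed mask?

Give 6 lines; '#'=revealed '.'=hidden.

Click 1 (4,1) count=0: revealed 9 new [(3,0) (3,1) (3,2) (4,0) (4,1) (4,2) (5,0) (5,1) (5,2)] -> total=9
Click 2 (5,4) count=3: revealed 1 new [(5,4)] -> total=10
Click 3 (0,2) count=1: revealed 1 new [(0,2)] -> total=11
Click 4 (2,2) count=2: revealed 1 new [(2,2)] -> total=12

Answer: ..#...
......
..#...
###...
###...
###.#.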